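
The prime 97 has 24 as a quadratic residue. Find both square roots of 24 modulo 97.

11, 86

97 ≡ 1 (mod 4), so we find a root by search.
Trying successive values, 11² = 121 ≡ 24 (mod 97). The other root is 97 − 11 = 86.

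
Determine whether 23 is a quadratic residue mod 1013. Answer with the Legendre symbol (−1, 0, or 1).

Euler's criterion: (23/1013) ≡ 23^506 (mod 1013).
23^2 ≡ 529 (mod 1013)
23^4 ≡ 253 (mod 1013)
23^8 ≡ 190 (mod 1013)
23^16 ≡ 645 (mod 1013)
23^32 ≡ 695 (mod 1013)
23^64 ≡ 837 (mod 1013)
23^128 ≡ 586 (mod 1013)
23^256 ≡ 1002 (mod 1013)
23^506 = 23^(256+128+64+32+16+8+2) ≡ 1 (mod 1013).
Result is 1, so (23/1013) = 1.

1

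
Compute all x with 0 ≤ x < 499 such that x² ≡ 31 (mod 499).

55, 444

Since 499 ≡ 3 (mod 4), a square root of 31 is 31^((499+1)/4) = 31^125 mod 499.
Repeated squaring: 31^2≡462, 31^4≡371, 31^8≡416, 31^16≡402, 31^32≡427, 31^64≡194 (mod 499).
31^125 = 31^(64+32+16+8+4+1) ≡ 444 (mod 499).
Check: 444² = 197136 ≡ 31 (mod 499). The two roots are 55 and 444.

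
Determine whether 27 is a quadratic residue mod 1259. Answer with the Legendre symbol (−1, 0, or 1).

Reciprocity: 27 ≡ 3 and 1259 ≡ 3 (mod 4), so (27/1259) = −(1259/27).
Reduce top mod 27: now compute (17/27).
Reciprocity: 17 ≡ 1 and 27 ≡ 3 (mod 4), so (17/27) = +(27/17).
Reduce top mod 17: now compute (10/17).
Pull out 2: since 17 ≡ 1 (mod 8), (2/17) = +1.
Reciprocity: 5 ≡ 1 and 17 ≡ 1 (mod 4), so (5/17) = +(17/5).
Reduce top mod 5: now compute (2/5).
Pull out 2: since 5 ≡ 5 (mod 8), (2/5) = -1.
Reached (1/5) = 1. Collecting the sign flips along the way, the symbol is +1.

1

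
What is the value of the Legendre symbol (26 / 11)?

Euler's criterion: (26/11) ≡ 4^5 (mod 11).
4^2 ≡ 5 (mod 11)
4^4 ≡ 3 (mod 11)
4^5 = 4^(4+1) ≡ 1 (mod 11).
Result is 1, so (26/11) = 1.

1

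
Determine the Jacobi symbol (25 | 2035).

Reciprocity: 25 ≡ 1 and 2035 ≡ 3 (mod 4), so (25/2035) = +(2035/25).
Reduce top mod 25: now compute (10/25).
Pull out 2: since 25 ≡ 1 (mod 8), (2/25) = +1.
Reciprocity: 5 ≡ 1 and 25 ≡ 1 (mod 4), so (5/25) = +(25/5).
Reduce top mod 5: now compute (0/5).
Top reduces to 0: gcd > 1, so the symbol is 0.

0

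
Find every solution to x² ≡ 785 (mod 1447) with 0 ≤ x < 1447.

Since 1447 ≡ 3 (mod 4), a square root of 785 is 785^((1447+1)/4) = 785^362 mod 1447.
Repeated squaring: 785^2≡1250, 785^4≡1187, 785^8≡1038, 785^16≡876, 785^32≡466, 785^64≡106, 785^128≡1107, 785^256≡1287 (mod 1447).
785^362 = 785^(256+64+32+8+2) ≡ 217 (mod 1447).
Check: 217² = 47089 ≡ 785 (mod 1447). The two roots are 217 and 1230.

217, 1230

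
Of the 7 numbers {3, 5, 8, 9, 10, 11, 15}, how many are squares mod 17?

3

(3/17) = -1 → non-residue.
(5/17) = -1 → non-residue.
(8/17) = +1 → QR.
(9/17) = +1 → QR.
(10/17) = -1 → non-residue.
(11/17) = -1 → non-residue.
(15/17) = +1 → QR.
Total quadratic residues among the 7: 3.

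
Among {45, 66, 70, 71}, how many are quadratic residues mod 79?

1

(45/79) = +1 → QR.
(66/79) = -1 → non-residue.
(70/79) = -1 → non-residue.
(71/79) = -1 → non-residue.
Total quadratic residues among the 4: 1.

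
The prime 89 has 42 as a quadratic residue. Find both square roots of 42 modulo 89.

24, 65

89 ≡ 1 (mod 4), so we find a root by search.
Trying successive values, 24² = 576 ≡ 42 (mod 89). The other root is 89 − 24 = 65.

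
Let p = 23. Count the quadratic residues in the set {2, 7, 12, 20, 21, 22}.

(2/23) = +1 → QR.
(7/23) = -1 → non-residue.
(12/23) = +1 → QR.
(20/23) = -1 → non-residue.
(21/23) = -1 → non-residue.
(22/23) = -1 → non-residue.
Total quadratic residues among the 6: 2.

2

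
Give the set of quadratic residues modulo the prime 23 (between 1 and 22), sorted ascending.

1, 2, 3, 4, 6, 8, 9, 12, 13, 16, 18

Square k = 1,…,11 (k and 23−k give the same square):
1²=1, 2²=4, 3²=9, 4²=16, 5²≡2, 6²≡13, 7²≡3, 8²≡18, 9²≡12, 10²≡8, 11²≡6 (mod 23).
So the quadratic residues mod 23 are {1, 2, 3, 4, 6, 8, 9, 12, 13, 16, 18}.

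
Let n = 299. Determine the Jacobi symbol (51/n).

-1

Reciprocity: 51 ≡ 3 and 299 ≡ 3 (mod 4), so (51/299) = −(299/51).
Reduce top mod 51: now compute (44/51).
Pull out 2^2: since 51 ≡ 3 (mod 8), (2/51) = -1, so (2/51)^2 = +1.
Reciprocity: 11 ≡ 3 and 51 ≡ 3 (mod 4), so (11/51) = −(51/11).
Reduce top mod 11: now compute (7/11).
Reciprocity: 7 ≡ 3 and 11 ≡ 3 (mod 4), so (7/11) = −(11/7).
Reduce top mod 7: now compute (4/7).
Pull out 2^2: since 7 ≡ 7 (mod 8), (2/7) = +1, so (2/7)^2 = +1.
Reached (1/7) = 1. Collecting the sign flips along the way, the symbol is -1.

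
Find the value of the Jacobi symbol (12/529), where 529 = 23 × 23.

Pull out 2^2: since 529 ≡ 1 (mod 8), (2/529) = +1, so (2/529)^2 = +1.
Reciprocity: 3 ≡ 3 and 529 ≡ 1 (mod 4), so (3/529) = +(529/3).
Reduce top mod 3: now compute (1/3).
Reached (1/3) = 1. Collecting the sign flips along the way, the symbol is +1.

1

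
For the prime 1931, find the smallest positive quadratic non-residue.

(2/1931) = −1, so 2 is the smallest positive non-residue mod 1931.

2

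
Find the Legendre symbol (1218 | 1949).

-1

Pull out 2: since 1949 ≡ 5 (mod 8), (2/1949) = -1.
Reciprocity: 609 ≡ 1 and 1949 ≡ 1 (mod 4), so (609/1949) = +(1949/609).
Reduce top mod 609: now compute (122/609).
Pull out 2: since 609 ≡ 1 (mod 8), (2/609) = +1.
Reciprocity: 61 ≡ 1 and 609 ≡ 1 (mod 4), so (61/609) = +(609/61).
Reduce top mod 61: now compute (60/61).
Pull out 2^2: since 61 ≡ 5 (mod 8), (2/61) = -1, so (2/61)^2 = +1.
Reciprocity: 15 ≡ 3 and 61 ≡ 1 (mod 4), so (15/61) = +(61/15).
Reduce top mod 15: now compute (1/15).
Reached (1/15) = 1. Collecting the sign flips along the way, the symbol is -1.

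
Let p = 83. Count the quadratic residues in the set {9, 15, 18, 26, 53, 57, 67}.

2

(9/83) = +1 → QR.
(15/83) = -1 → non-residue.
(18/83) = -1 → non-residue.
(26/83) = +1 → QR.
(53/83) = -1 → non-residue.
(57/83) = -1 → non-residue.
(67/83) = -1 → non-residue.
Total quadratic residues among the 7: 2.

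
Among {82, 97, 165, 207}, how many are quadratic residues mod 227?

3

(82/227) = +1 → QR.
(97/227) = +1 → QR.
(165/227) = -1 → non-residue.
(207/227) = +1 → QR.
Total quadratic residues among the 4: 3.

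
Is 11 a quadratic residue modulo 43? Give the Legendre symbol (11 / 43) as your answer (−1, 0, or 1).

1

Euler's criterion: (11/43) ≡ 11^21 (mod 43).
11^2 ≡ 35 (mod 43)
11^4 ≡ 21 (mod 43)
11^8 ≡ 11 (mod 43)
11^16 ≡ 35 (mod 43)
11^21 = 11^(16+4+1) ≡ 1 (mod 43).
Result is 1, so (11/43) = 1.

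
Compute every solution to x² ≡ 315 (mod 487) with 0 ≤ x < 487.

Since 487 ≡ 3 (mod 4), a square root of 315 is 315^((487+1)/4) = 315^122 mod 487.
Repeated squaring: 315^2≡364, 315^4≡32, 315^8≡50, 315^16≡65, 315^32≡329, 315^64≡127 (mod 487).
315^122 = 315^(64+32+16+8+2) ≡ 169 (mod 487).
Check: 169² = 28561 ≡ 315 (mod 487). The two roots are 169 and 318.

169, 318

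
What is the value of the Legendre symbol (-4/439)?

Euler's criterion: (-4/439) ≡ 435^219 (mod 439).
435^2 ≡ 16 (mod 439)
435^4 ≡ 256 (mod 439)
435^8 ≡ 125 (mod 439)
435^16 ≡ 260 (mod 439)
435^32 ≡ 433 (mod 439)
435^64 ≡ 36 (mod 439)
435^128 ≡ 418 (mod 439)
435^219 = 435^(128+64+16+8+2+1) ≡ 438 (mod 439).
Result is 438 ≡ −1, so (-4/439) = −1.

-1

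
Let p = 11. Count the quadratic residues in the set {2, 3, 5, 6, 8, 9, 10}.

3

(2/11) = -1 → non-residue.
(3/11) = +1 → QR.
(5/11) = +1 → QR.
(6/11) = -1 → non-residue.
(8/11) = -1 → non-residue.
(9/11) = +1 → QR.
(10/11) = -1 → non-residue.
Total quadratic residues among the 7: 3.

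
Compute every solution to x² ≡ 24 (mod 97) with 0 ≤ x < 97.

97 ≡ 1 (mod 4), so we find a root by search.
Trying successive values, 11² = 121 ≡ 24 (mod 97). The other root is 97 − 11 = 86.

11, 86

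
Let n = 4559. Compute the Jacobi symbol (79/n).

1

Reciprocity: 79 ≡ 3 and 4559 ≡ 3 (mod 4), so (79/4559) = −(4559/79).
Reduce top mod 79: now compute (56/79).
Pull out 2^3: since 79 ≡ 7 (mod 8), (2/79) = +1, so (2/79)^3 = +1.
Reciprocity: 7 ≡ 3 and 79 ≡ 3 (mod 4), so (7/79) = −(79/7).
Reduce top mod 7: now compute (2/7).
Pull out 2: since 7 ≡ 7 (mod 8), (2/7) = +1.
Reached (1/7) = 1. Collecting the sign flips along the way, the symbol is +1.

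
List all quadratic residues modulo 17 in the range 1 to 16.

Square k = 1,…,8 (k and 17−k give the same square):
1²=1, 2²=4, 3²=9, 4²=16, 5²≡8, 6²≡2, 7²≡15, 8²≡13 (mod 17).
So the quadratic residues mod 17 are {1, 2, 4, 8, 9, 13, 15, 16}.

1, 2, 4, 8, 9, 13, 15, 16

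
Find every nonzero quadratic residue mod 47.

Square k = 1,…,23 (k and 47−k give the same square):
1²=1, 2²=4, 3²=9, 4²=16, 5²=25, 6²=36, 7²≡2, 8²≡17, 9²≡34, 10²≡6, 11²≡27, 12²≡3, 13²≡28, 14²≡8, 15²≡37, 16²≡21, 17²≡7, 18²≡42, 19²≡32, 20²≡24, 21²≡18, 22²≡14, 23²≡12 (mod 47).
So the quadratic residues mod 47 are {1, 2, 3, 4, 6, 7, 8, 9, 12, 14, 16, 17, 18, 21, 24, 25, 27, 28, 32, 34, 36, 37, 42}.

1 2 3 4 6 7 8 9 12 14 16 17 18 21 24 25 27 28 32 34 36 37 42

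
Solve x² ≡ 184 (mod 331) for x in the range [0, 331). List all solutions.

110, 221

Since 331 ≡ 3 (mod 4), a square root of 184 is 184^((331+1)/4) = 184^83 mod 331.
Repeated squaring: 184^2≡94, 184^4≡230, 184^8≡271, 184^16≡290, 184^32≡26, 184^64≡14 (mod 331).
184^83 = 184^(64+16+2+1) ≡ 110 (mod 331).
Check: 110² = 12100 ≡ 184 (mod 331). The two roots are 110 and 221.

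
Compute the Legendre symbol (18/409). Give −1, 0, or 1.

1

Pull out 2: since 409 ≡ 1 (mod 8), (2/409) = +1.
Reciprocity: 9 ≡ 1 and 409 ≡ 1 (mod 4), so (9/409) = +(409/9).
Reduce top mod 9: now compute (4/9).
Pull out 2^2: since 9 ≡ 1 (mod 8), (2/9) = +1, so (2/9)^2 = +1.
Reached (1/9) = 1. Collecting the sign flips along the way, the symbol is +1.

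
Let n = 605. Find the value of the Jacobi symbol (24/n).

Pull out 2^3: since 605 ≡ 5 (mod 8), (2/605) = -1, so (2/605)^3 = -1.
Reciprocity: 3 ≡ 3 and 605 ≡ 1 (mod 4), so (3/605) = +(605/3).
Reduce top mod 3: now compute (2/3).
Pull out 2: since 3 ≡ 3 (mod 8), (2/3) = -1.
Reached (1/3) = 1. Collecting the sign flips along the way, the symbol is +1.

1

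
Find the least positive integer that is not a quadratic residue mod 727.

3

(2/727) = +1, so 2 is a residue.
(3/727) = −1, so 3 is the smallest positive non-residue mod 727.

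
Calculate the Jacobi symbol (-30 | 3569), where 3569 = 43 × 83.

First reduce: -30 ≡ 3539 (mod 3569).
Reciprocity: 3539 ≡ 3 and 3569 ≡ 1 (mod 4), so (3539/3569) = +(3569/3539).
Reduce top mod 3539: now compute (30/3539).
Pull out 2: since 3539 ≡ 3 (mod 8), (2/3539) = -1.
Reciprocity: 15 ≡ 3 and 3539 ≡ 3 (mod 4), so (15/3539) = −(3539/15).
Reduce top mod 15: now compute (14/15).
Pull out 2: since 15 ≡ 7 (mod 8), (2/15) = +1.
Reciprocity: 7 ≡ 3 and 15 ≡ 3 (mod 4), so (7/15) = −(15/7).
Reduce top mod 7: now compute (1/7).
Reached (1/7) = 1. Collecting the sign flips along the way, the symbol is -1.

-1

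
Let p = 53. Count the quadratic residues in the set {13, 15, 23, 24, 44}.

(13/53) = +1 → QR.
(15/53) = +1 → QR.
(23/53) = -1 → non-residue.
(24/53) = +1 → QR.
(44/53) = +1 → QR.
Total quadratic residues among the 5: 4.

4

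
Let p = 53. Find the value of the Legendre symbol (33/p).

Reciprocity: 33 ≡ 1 and 53 ≡ 1 (mod 4), so (33/53) = +(53/33).
Reduce top mod 33: now compute (20/33).
Pull out 2^2: since 33 ≡ 1 (mod 8), (2/33) = +1, so (2/33)^2 = +1.
Reciprocity: 5 ≡ 1 and 33 ≡ 1 (mod 4), so (5/33) = +(33/5).
Reduce top mod 5: now compute (3/5).
Reciprocity: 3 ≡ 3 and 5 ≡ 1 (mod 4), so (3/5) = +(5/3).
Reduce top mod 3: now compute (2/3).
Pull out 2: since 3 ≡ 3 (mod 8), (2/3) = -1.
Reached (1/3) = 1. Collecting the sign flips along the way, the symbol is -1.

-1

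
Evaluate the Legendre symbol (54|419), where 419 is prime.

Euler's criterion: (54/419) ≡ 54^209 (mod 419).
54^2 ≡ 402 (mod 419)
54^4 ≡ 289 (mod 419)
54^8 ≡ 140 (mod 419)
54^16 ≡ 326 (mod 419)
54^32 ≡ 269 (mod 419)
54^64 ≡ 293 (mod 419)
54^128 ≡ 373 (mod 419)
54^209 = 54^(128+64+16+1) ≡ 418 (mod 419).
Result is 418 ≡ −1, so (54/419) = −1.

-1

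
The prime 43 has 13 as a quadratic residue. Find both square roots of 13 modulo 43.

20, 23

Since 43 ≡ 3 (mod 4), a square root of 13 is 13^((43+1)/4) = 13^11 mod 43.
Repeated squaring: 13^2≡40, 13^4≡9, 13^8≡38 (mod 43).
13^11 = 13^(8+2+1) ≡ 23 (mod 43).
Check: 23² = 529 ≡ 13 (mod 43). The two roots are 20 and 23.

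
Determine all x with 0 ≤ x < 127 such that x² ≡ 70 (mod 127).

Since 127 ≡ 3 (mod 4), a square root of 70 is 70^((127+1)/4) = 70^32 mod 127.
Repeated squaring: 70^2≡74, 70^4≡15, 70^8≡98, 70^16≡79, 70^32≡18 (mod 127).
70^32 = 70^(32) ≡ 18 (mod 127).
Check: 18² = 324 ≡ 70 (mod 127). The two roots are 18 and 109.

18, 109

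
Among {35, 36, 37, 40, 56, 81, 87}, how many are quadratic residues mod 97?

(35/97) = +1 → QR.
(36/97) = +1 → QR.
(37/97) = -1 → non-residue.
(40/97) = -1 → non-residue.
(56/97) = -1 → non-residue.
(81/97) = +1 → QR.
(87/97) = -1 → non-residue.
Total quadratic residues among the 7: 3.

3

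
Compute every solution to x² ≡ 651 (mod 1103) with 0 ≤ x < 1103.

450, 653

Since 1103 ≡ 3 (mod 4), a square root of 651 is 651^((1103+1)/4) = 651^276 mod 1103.
Repeated squaring: 651^2≡249, 651^4≡233, 651^8≡242, 651^16≡105, 651^32≡1098, 651^64≡25, 651^128≡625, 651^256≡163 (mod 1103).
651^276 = 651^(256+16+4) ≡ 450 (mod 1103).
Check: 450² = 202500 ≡ 651 (mod 1103). The two roots are 450 and 653.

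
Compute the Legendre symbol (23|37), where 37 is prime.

-1

Reciprocity: 23 ≡ 3 and 37 ≡ 1 (mod 4), so (23/37) = +(37/23).
Reduce top mod 23: now compute (14/23).
Pull out 2: since 23 ≡ 7 (mod 8), (2/23) = +1.
Reciprocity: 7 ≡ 3 and 23 ≡ 3 (mod 4), so (7/23) = −(23/7).
Reduce top mod 7: now compute (2/7).
Pull out 2: since 7 ≡ 7 (mod 8), (2/7) = +1.
Reached (1/7) = 1. Collecting the sign flips along the way, the symbol is -1.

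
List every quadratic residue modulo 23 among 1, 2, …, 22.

Square k = 1,…,11 (k and 23−k give the same square):
1²=1, 2²=4, 3²=9, 4²=16, 5²≡2, 6²≡13, 7²≡3, 8²≡18, 9²≡12, 10²≡8, 11²≡6 (mod 23).
So the quadratic residues mod 23 are {1, 2, 3, 4, 6, 8, 9, 12, 13, 16, 18}.

1 2 3 4 6 8 9 12 13 16 18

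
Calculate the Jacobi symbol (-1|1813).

First reduce: -1 ≡ 1812 (mod 1813).
Pull out 2^2: since 1813 ≡ 5 (mod 8), (2/1813) = -1, so (2/1813)^2 = +1.
Reciprocity: 453 ≡ 1 and 1813 ≡ 1 (mod 4), so (453/1813) = +(1813/453).
Reduce top mod 453: now compute (1/453).
Reached (1/453) = 1. Collecting the sign flips along the way, the symbol is +1.

1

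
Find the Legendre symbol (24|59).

Pull out 2^3: since 59 ≡ 3 (mod 8), (2/59) = -1, so (2/59)^3 = -1.
Reciprocity: 3 ≡ 3 and 59 ≡ 3 (mod 4), so (3/59) = −(59/3).
Reduce top mod 3: now compute (2/3).
Pull out 2: since 3 ≡ 3 (mod 8), (2/3) = -1.
Reached (1/3) = 1. Collecting the sign flips along the way, the symbol is -1.

-1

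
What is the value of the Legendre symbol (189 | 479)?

1

Reciprocity: 189 ≡ 1 and 479 ≡ 3 (mod 4), so (189/479) = +(479/189).
Reduce top mod 189: now compute (101/189).
Reciprocity: 101 ≡ 1 and 189 ≡ 1 (mod 4), so (101/189) = +(189/101).
Reduce top mod 101: now compute (88/101).
Pull out 2^3: since 101 ≡ 5 (mod 8), (2/101) = -1, so (2/101)^3 = -1.
Reciprocity: 11 ≡ 3 and 101 ≡ 1 (mod 4), so (11/101) = +(101/11).
Reduce top mod 11: now compute (2/11).
Pull out 2: since 11 ≡ 3 (mod 8), (2/11) = -1.
Reached (1/11) = 1. Collecting the sign flips along the way, the symbol is +1.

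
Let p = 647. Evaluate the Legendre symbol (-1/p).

First reduce: -1 ≡ 646 (mod 647).
Pull out 2: since 647 ≡ 7 (mod 8), (2/647) = +1.
Reciprocity: 323 ≡ 3 and 647 ≡ 3 (mod 4), so (323/647) = −(647/323).
Reduce top mod 323: now compute (1/323).
Reached (1/323) = 1. Collecting the sign flips along the way, the symbol is -1.

-1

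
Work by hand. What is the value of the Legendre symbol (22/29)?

Pull out 2: since 29 ≡ 5 (mod 8), (2/29) = -1.
Reciprocity: 11 ≡ 3 and 29 ≡ 1 (mod 4), so (11/29) = +(29/11).
Reduce top mod 11: now compute (7/11).
Reciprocity: 7 ≡ 3 and 11 ≡ 3 (mod 4), so (7/11) = −(11/7).
Reduce top mod 7: now compute (4/7).
Pull out 2^2: since 7 ≡ 7 (mod 8), (2/7) = +1, so (2/7)^2 = +1.
Reached (1/7) = 1. Collecting the sign flips along the way, the symbol is +1.

1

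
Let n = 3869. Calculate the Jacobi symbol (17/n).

-1

Reciprocity: 17 ≡ 1 and 3869 ≡ 1 (mod 4), so (17/3869) = +(3869/17).
Reduce top mod 17: now compute (10/17).
Pull out 2: since 17 ≡ 1 (mod 8), (2/17) = +1.
Reciprocity: 5 ≡ 1 and 17 ≡ 1 (mod 4), so (5/17) = +(17/5).
Reduce top mod 5: now compute (2/5).
Pull out 2: since 5 ≡ 5 (mod 8), (2/5) = -1.
Reached (1/5) = 1. Collecting the sign flips along the way, the symbol is -1.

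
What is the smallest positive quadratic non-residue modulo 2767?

3

(2/2767) = +1, so 2 is a residue.
(3/2767) = −1, so 3 is the smallest positive non-residue mod 2767.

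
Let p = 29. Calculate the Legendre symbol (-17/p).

First reduce: -17 ≡ 12 (mod 29).
Pull out 2^2: since 29 ≡ 5 (mod 8), (2/29) = -1, so (2/29)^2 = +1.
Reciprocity: 3 ≡ 3 and 29 ≡ 1 (mod 4), so (3/29) = +(29/3).
Reduce top mod 3: now compute (2/3).
Pull out 2: since 3 ≡ 3 (mod 8), (2/3) = -1.
Reached (1/3) = 1. Collecting the sign flips along the way, the symbol is -1.

-1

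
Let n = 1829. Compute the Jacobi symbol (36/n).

1

Pull out 2^2: since 1829 ≡ 5 (mod 8), (2/1829) = -1, so (2/1829)^2 = +1.
Reciprocity: 9 ≡ 1 and 1829 ≡ 1 (mod 4), so (9/1829) = +(1829/9).
Reduce top mod 9: now compute (2/9).
Pull out 2: since 9 ≡ 1 (mod 8), (2/9) = +1.
Reached (1/9) = 1. Collecting the sign flips along the way, the symbol is +1.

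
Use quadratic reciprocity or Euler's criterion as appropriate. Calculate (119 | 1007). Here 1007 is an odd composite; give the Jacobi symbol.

1

Reciprocity: 119 ≡ 3 and 1007 ≡ 3 (mod 4), so (119/1007) = −(1007/119).
Reduce top mod 119: now compute (55/119).
Reciprocity: 55 ≡ 3 and 119 ≡ 3 (mod 4), so (55/119) = −(119/55).
Reduce top mod 55: now compute (9/55).
Reciprocity: 9 ≡ 1 and 55 ≡ 3 (mod 4), so (9/55) = +(55/9).
Reduce top mod 9: now compute (1/9).
Reached (1/9) = 1. Collecting the sign flips along the way, the symbol is +1.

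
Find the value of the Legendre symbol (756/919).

1

Pull out 2^2: since 919 ≡ 7 (mod 8), (2/919) = +1, so (2/919)^2 = +1.
Reciprocity: 189 ≡ 1 and 919 ≡ 3 (mod 4), so (189/919) = +(919/189).
Reduce top mod 189: now compute (163/189).
Reciprocity: 163 ≡ 3 and 189 ≡ 1 (mod 4), so (163/189) = +(189/163).
Reduce top mod 163: now compute (26/163).
Pull out 2: since 163 ≡ 3 (mod 8), (2/163) = -1.
Reciprocity: 13 ≡ 1 and 163 ≡ 3 (mod 4), so (13/163) = +(163/13).
Reduce top mod 13: now compute (7/13).
Reciprocity: 7 ≡ 3 and 13 ≡ 1 (mod 4), so (7/13) = +(13/7).
Reduce top mod 7: now compute (6/7).
Pull out 2: since 7 ≡ 7 (mod 8), (2/7) = +1.
Reciprocity: 3 ≡ 3 and 7 ≡ 3 (mod 4), so (3/7) = −(7/3).
Reduce top mod 3: now compute (1/3).
Reached (1/3) = 1. Collecting the sign flips along the way, the symbol is +1.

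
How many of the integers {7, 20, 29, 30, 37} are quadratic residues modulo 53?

(7/53) = +1 → QR.
(20/53) = -1 → non-residue.
(29/53) = +1 → QR.
(30/53) = -1 → non-residue.
(37/53) = +1 → QR.
Total quadratic residues among the 5: 3.

3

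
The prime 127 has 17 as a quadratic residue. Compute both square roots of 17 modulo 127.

Since 127 ≡ 3 (mod 4), a square root of 17 is 17^((127+1)/4) = 17^32 mod 127.
Repeated squaring: 17^2≡35, 17^4≡82, 17^8≡120, 17^16≡49, 17^32≡115 (mod 127).
17^32 = 17^(32) ≡ 115 (mod 127).
Check: 115² = 13225 ≡ 17 (mod 127). The two roots are 12 and 115.

12, 115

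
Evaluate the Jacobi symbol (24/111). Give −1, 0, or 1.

0

Pull out 2^3: since 111 ≡ 7 (mod 8), (2/111) = +1, so (2/111)^3 = +1.
Reciprocity: 3 ≡ 3 and 111 ≡ 3 (mod 4), so (3/111) = −(111/3).
Reduce top mod 3: now compute (0/3).
Top reduces to 0: gcd > 1, so the symbol is 0.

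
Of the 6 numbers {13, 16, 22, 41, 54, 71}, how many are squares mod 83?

2

(13/83) = -1 → non-residue.
(16/83) = +1 → QR.
(22/83) = -1 → non-residue.
(41/83) = +1 → QR.
(54/83) = -1 → non-residue.
(71/83) = -1 → non-residue.
Total quadratic residues among the 6: 2.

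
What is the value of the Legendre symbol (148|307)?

Euler's criterion: (148/307) ≡ 148^153 (mod 307).
148^2 ≡ 107 (mod 307)
148^4 ≡ 90 (mod 307)
148^8 ≡ 118 (mod 307)
148^16 ≡ 109 (mod 307)
148^32 ≡ 215 (mod 307)
148^64 ≡ 175 (mod 307)
148^128 ≡ 232 (mod 307)
148^153 = 148^(128+16+8+1) ≡ 1 (mod 307).
Result is 1, so (148/307) = 1.

1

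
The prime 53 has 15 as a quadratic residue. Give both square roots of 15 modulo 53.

53 ≡ 1 (mod 4), so we find a root by search.
Trying successive values, 11² = 121 ≡ 15 (mod 53). The other root is 53 − 11 = 42.

11, 42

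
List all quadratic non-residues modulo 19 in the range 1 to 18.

Square k = 1,…,9 (k and 19−k give the same square):
1²=1, 2²=4, 3²=9, 4²=16, 5²≡6, 6²≡17, 7²≡11, 8²≡7, 9²≡5 (mod 19).
The residues are {1, 4, 5, 6, 7, 9, 11, 16, 17}; the non-residues are the remaining 9 nonzero classes.

2,3,8,10,12,13,14,15,18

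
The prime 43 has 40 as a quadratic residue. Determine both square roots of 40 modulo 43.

13, 30

Since 43 ≡ 3 (mod 4), a square root of 40 is 40^((43+1)/4) = 40^11 mod 43.
Repeated squaring: 40^2≡9, 40^4≡38, 40^8≡25 (mod 43).
40^11 = 40^(8+2+1) ≡ 13 (mod 43).
Check: 13² = 169 ≡ 40 (mod 43). The two roots are 13 and 30.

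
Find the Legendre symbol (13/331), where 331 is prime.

-1

Euler's criterion: (13/331) ≡ 13^165 (mod 331).
13^2 ≡ 169 (mod 331)
13^4 ≡ 95 (mod 331)
13^8 ≡ 88 (mod 331)
13^16 ≡ 131 (mod 331)
13^32 ≡ 280 (mod 331)
13^64 ≡ 284 (mod 331)
13^128 ≡ 223 (mod 331)
13^165 = 13^(128+32+4+1) ≡ 330 (mod 331).
Result is 330 ≡ −1, so (13/331) = −1.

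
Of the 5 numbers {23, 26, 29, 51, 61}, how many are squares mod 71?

(23/71) = -1 → non-residue.
(26/71) = -1 → non-residue.
(29/71) = +1 → QR.
(51/71) = -1 → non-residue.
(61/71) = -1 → non-residue.
Total quadratic residues among the 5: 1.

1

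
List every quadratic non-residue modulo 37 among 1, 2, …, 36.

2 5 6 8 13 14 15 17 18 19 20 22 23 24 29 31 32 35

Square k = 1,…,18 (k and 37−k give the same square):
1²=1, 2²=4, 3²=9, 4²=16, 5²=25, 6²=36, 7²≡12, 8²≡27, 9²≡7, 10²≡26, 11²≡10, 12²≡33, 13²≡21, 14²≡11, 15²≡3, 16²≡34, 17²≡30, 18²≡28 (mod 37).
The residues are {1, 3, 4, 7, 9, 10, 11, 12, 16, 21, 25, 26, 27, 28, 30, 33, 34, 36}; the non-residues are the remaining 18 nonzero classes.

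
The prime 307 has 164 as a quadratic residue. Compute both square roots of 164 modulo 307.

Since 307 ≡ 3 (mod 4), a square root of 164 is 164^((307+1)/4) = 164^77 mod 307.
Repeated squaring: 164^2≡187, 164^4≡278, 164^8≡227, 164^16≡260, 164^32≡60, 164^64≡223 (mod 307).
164^77 = 164^(64+8+4+1) ≡ 222 (mod 307).
Check: 222² = 49284 ≡ 164 (mod 307). The two roots are 85 and 222.

85, 222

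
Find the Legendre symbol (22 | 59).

Euler's criterion: (22/59) ≡ 22^29 (mod 59).
22^2 ≡ 12 (mod 59)
22^4 ≡ 26 (mod 59)
22^8 ≡ 27 (mod 59)
22^16 ≡ 21 (mod 59)
22^29 = 22^(16+8+4+1) ≡ 1 (mod 59).
Result is 1, so (22/59) = 1.

1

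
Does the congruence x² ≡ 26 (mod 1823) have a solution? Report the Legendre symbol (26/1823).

1

Pull out 2: since 1823 ≡ 7 (mod 8), (2/1823) = +1.
Reciprocity: 13 ≡ 1 and 1823 ≡ 3 (mod 4), so (13/1823) = +(1823/13).
Reduce top mod 13: now compute (3/13).
Reciprocity: 3 ≡ 3 and 13 ≡ 1 (mod 4), so (3/13) = +(13/3).
Reduce top mod 3: now compute (1/3).
Reached (1/3) = 1. Collecting the sign flips along the way, the symbol is +1.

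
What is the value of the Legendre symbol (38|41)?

Pull out 2: since 41 ≡ 1 (mod 8), (2/41) = +1.
Reciprocity: 19 ≡ 3 and 41 ≡ 1 (mod 4), so (19/41) = +(41/19).
Reduce top mod 19: now compute (3/19).
Reciprocity: 3 ≡ 3 and 19 ≡ 3 (mod 4), so (3/19) = −(19/3).
Reduce top mod 3: now compute (1/3).
Reached (1/3) = 1. Collecting the sign flips along the way, the symbol is -1.

-1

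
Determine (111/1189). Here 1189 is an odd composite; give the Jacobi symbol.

-1

Reciprocity: 111 ≡ 3 and 1189 ≡ 1 (mod 4), so (111/1189) = +(1189/111).
Reduce top mod 111: now compute (79/111).
Reciprocity: 79 ≡ 3 and 111 ≡ 3 (mod 4), so (79/111) = −(111/79).
Reduce top mod 79: now compute (32/79).
Pull out 2^5: since 79 ≡ 7 (mod 8), (2/79) = +1, so (2/79)^5 = +1.
Reached (1/79) = 1. Collecting the sign flips along the way, the symbol is -1.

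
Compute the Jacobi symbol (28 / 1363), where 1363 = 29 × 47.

Pull out 2^2: since 1363 ≡ 3 (mod 8), (2/1363) = -1, so (2/1363)^2 = +1.
Reciprocity: 7 ≡ 3 and 1363 ≡ 3 (mod 4), so (7/1363) = −(1363/7).
Reduce top mod 7: now compute (5/7).
Reciprocity: 5 ≡ 1 and 7 ≡ 3 (mod 4), so (5/7) = +(7/5).
Reduce top mod 5: now compute (2/5).
Pull out 2: since 5 ≡ 5 (mod 8), (2/5) = -1.
Reached (1/5) = 1. Collecting the sign flips along the way, the symbol is +1.

1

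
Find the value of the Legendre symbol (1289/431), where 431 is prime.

First reduce: 1289 ≡ 427 (mod 431).
Reciprocity: 427 ≡ 3 and 431 ≡ 3 (mod 4), so (427/431) = −(431/427).
Reduce top mod 427: now compute (4/427).
Pull out 2^2: since 427 ≡ 3 (mod 8), (2/427) = -1, so (2/427)^2 = +1.
Reached (1/427) = 1. Collecting the sign flips along the way, the symbol is -1.

-1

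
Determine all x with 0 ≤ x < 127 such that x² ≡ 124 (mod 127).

Since 127 ≡ 3 (mod 4), a square root of 124 is 124^((127+1)/4) = 124^32 mod 127.
Repeated squaring: 124^2≡9, 124^4≡81, 124^8≡84, 124^16≡71, 124^32≡88 (mod 127).
124^32 = 124^(32) ≡ 88 (mod 127).
Check: 88² = 7744 ≡ 124 (mod 127). The two roots are 39 and 88.

39, 88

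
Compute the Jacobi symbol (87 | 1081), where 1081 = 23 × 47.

-1

Reciprocity: 87 ≡ 3 and 1081 ≡ 1 (mod 4), so (87/1081) = +(1081/87).
Reduce top mod 87: now compute (37/87).
Reciprocity: 37 ≡ 1 and 87 ≡ 3 (mod 4), so (37/87) = +(87/37).
Reduce top mod 37: now compute (13/37).
Reciprocity: 13 ≡ 1 and 37 ≡ 1 (mod 4), so (13/37) = +(37/13).
Reduce top mod 13: now compute (11/13).
Reciprocity: 11 ≡ 3 and 13 ≡ 1 (mod 4), so (11/13) = +(13/11).
Reduce top mod 11: now compute (2/11).
Pull out 2: since 11 ≡ 3 (mod 8), (2/11) = -1.
Reached (1/11) = 1. Collecting the sign flips along the way, the symbol is -1.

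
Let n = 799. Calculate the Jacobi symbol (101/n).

1

Reciprocity: 101 ≡ 1 and 799 ≡ 3 (mod 4), so (101/799) = +(799/101).
Reduce top mod 101: now compute (92/101).
Pull out 2^2: since 101 ≡ 5 (mod 8), (2/101) = -1, so (2/101)^2 = +1.
Reciprocity: 23 ≡ 3 and 101 ≡ 1 (mod 4), so (23/101) = +(101/23).
Reduce top mod 23: now compute (9/23).
Reciprocity: 9 ≡ 1 and 23 ≡ 3 (mod 4), so (9/23) = +(23/9).
Reduce top mod 9: now compute (5/9).
Reciprocity: 5 ≡ 1 and 9 ≡ 1 (mod 4), so (5/9) = +(9/5).
Reduce top mod 5: now compute (4/5).
Pull out 2^2: since 5 ≡ 5 (mod 8), (2/5) = -1, so (2/5)^2 = +1.
Reached (1/5) = 1. Collecting the sign flips along the way, the symbol is +1.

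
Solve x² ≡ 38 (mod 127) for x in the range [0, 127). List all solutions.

Since 127 ≡ 3 (mod 4), a square root of 38 is 38^((127+1)/4) = 38^32 mod 127.
Repeated squaring: 38^2≡47, 38^4≡50, 38^8≡87, 38^16≡76, 38^32≡61 (mod 127).
38^32 = 38^(32) ≡ 61 (mod 127).
Check: 61² = 3721 ≡ 38 (mod 127). The two roots are 61 and 66.

61, 66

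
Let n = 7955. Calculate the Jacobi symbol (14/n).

-1

Pull out 2: since 7955 ≡ 3 (mod 8), (2/7955) = -1.
Reciprocity: 7 ≡ 3 and 7955 ≡ 3 (mod 4), so (7/7955) = −(7955/7).
Reduce top mod 7: now compute (3/7).
Reciprocity: 3 ≡ 3 and 7 ≡ 3 (mod 4), so (3/7) = −(7/3).
Reduce top mod 3: now compute (1/3).
Reached (1/3) = 1. Collecting the sign flips along the way, the symbol is -1.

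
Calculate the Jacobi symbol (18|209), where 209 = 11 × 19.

1

Pull out 2: since 209 ≡ 1 (mod 8), (2/209) = +1.
Reciprocity: 9 ≡ 1 and 209 ≡ 1 (mod 4), so (9/209) = +(209/9).
Reduce top mod 9: now compute (2/9).
Pull out 2: since 9 ≡ 1 (mod 8), (2/9) = +1.
Reached (1/9) = 1. Collecting the sign flips along the way, the symbol is +1.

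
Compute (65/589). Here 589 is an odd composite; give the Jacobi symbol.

1

Reciprocity: 65 ≡ 1 and 589 ≡ 1 (mod 4), so (65/589) = +(589/65).
Reduce top mod 65: now compute (4/65).
Pull out 2^2: since 65 ≡ 1 (mod 8), (2/65) = +1, so (2/65)^2 = +1.
Reached (1/65) = 1. Collecting the sign flips along the way, the symbol is +1.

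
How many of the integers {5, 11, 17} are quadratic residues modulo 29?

(5/29) = +1 → QR.
(11/29) = -1 → non-residue.
(17/29) = -1 → non-residue.
Total quadratic residues among the 3: 1.

1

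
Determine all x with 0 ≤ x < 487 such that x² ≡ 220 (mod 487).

41, 446

Since 487 ≡ 3 (mod 4), a square root of 220 is 220^((487+1)/4) = 220^122 mod 487.
Repeated squaring: 220^2≡187, 220^4≡392, 220^8≡259, 220^16≡362, 220^32≡41, 220^64≡220 (mod 487).
220^122 = 220^(64+32+16+8+2) ≡ 41 (mod 487).
Check: 41² = 1681 ≡ 220 (mod 487). The two roots are 41 and 446.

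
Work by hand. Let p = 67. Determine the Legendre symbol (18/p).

Pull out 2: since 67 ≡ 3 (mod 8), (2/67) = -1.
Reciprocity: 9 ≡ 1 and 67 ≡ 3 (mod 4), so (9/67) = +(67/9).
Reduce top mod 9: now compute (4/9).
Pull out 2^2: since 9 ≡ 1 (mod 8), (2/9) = +1, so (2/9)^2 = +1.
Reached (1/9) = 1. Collecting the sign flips along the way, the symbol is -1.

-1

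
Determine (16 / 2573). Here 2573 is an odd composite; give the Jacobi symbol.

1

Pull out 2^4: since 2573 ≡ 5 (mod 8), (2/2573) = -1, so (2/2573)^4 = +1.
Reached (1/2573) = 1. Collecting the sign flips along the way, the symbol is +1.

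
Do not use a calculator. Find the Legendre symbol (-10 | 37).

1

Euler's criterion: (-10/37) ≡ 27^18 (mod 37).
27^2 ≡ 26 (mod 37)
27^4 ≡ 10 (mod 37)
27^8 ≡ 26 (mod 37)
27^16 ≡ 10 (mod 37)
27^18 = 27^(16+2) ≡ 1 (mod 37).
Result is 1, so (-10/37) = 1.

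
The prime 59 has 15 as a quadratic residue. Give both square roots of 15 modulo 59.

Since 59 ≡ 3 (mod 4), a square root of 15 is 15^((59+1)/4) = 15^15 mod 59.
Repeated squaring: 15^2≡48, 15^4≡3, 15^8≡9 (mod 59).
15^15 = 15^(8+4+2+1) ≡ 29 (mod 59).
Check: 29² = 841 ≡ 15 (mod 59). The two roots are 29 and 30.

29, 30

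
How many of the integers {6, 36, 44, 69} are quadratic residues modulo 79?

2

(6/79) = -1 → non-residue.
(36/79) = +1 → QR.
(44/79) = +1 → QR.
(69/79) = -1 → non-residue.
Total quadratic residues among the 4: 2.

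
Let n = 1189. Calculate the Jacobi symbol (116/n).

0

Pull out 2^2: since 1189 ≡ 5 (mod 8), (2/1189) = -1, so (2/1189)^2 = +1.
Reciprocity: 29 ≡ 1 and 1189 ≡ 1 (mod 4), so (29/1189) = +(1189/29).
Reduce top mod 29: now compute (0/29).
Top reduces to 0: gcd > 1, so the symbol is 0.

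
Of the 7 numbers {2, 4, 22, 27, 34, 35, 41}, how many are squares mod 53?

(2/53) = -1 → non-residue.
(4/53) = +1 → QR.
(22/53) = -1 → non-residue.
(27/53) = -1 → non-residue.
(34/53) = -1 → non-residue.
(35/53) = -1 → non-residue.
(41/53) = -1 → non-residue.
Total quadratic residues among the 7: 1.

1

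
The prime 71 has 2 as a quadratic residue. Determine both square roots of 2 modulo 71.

Since 71 ≡ 3 (mod 4), a square root of 2 is 2^((71+1)/4) = 2^18 mod 71.
Repeated squaring: 2^2≡4, 2^4≡16, 2^8≡43, 2^16≡3 (mod 71).
2^18 = 2^(16+2) ≡ 12 (mod 71).
Check: 12² = 144 ≡ 2 (mod 71). The two roots are 12 and 59.

12, 59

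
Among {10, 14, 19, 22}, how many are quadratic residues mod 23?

(10/23) = -1 → non-residue.
(14/23) = -1 → non-residue.
(19/23) = -1 → non-residue.
(22/23) = -1 → non-residue.
Total quadratic residues among the 4: 0.

0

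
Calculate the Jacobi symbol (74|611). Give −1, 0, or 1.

1

Pull out 2: since 611 ≡ 3 (mod 8), (2/611) = -1.
Reciprocity: 37 ≡ 1 and 611 ≡ 3 (mod 4), so (37/611) = +(611/37).
Reduce top mod 37: now compute (19/37).
Reciprocity: 19 ≡ 3 and 37 ≡ 1 (mod 4), so (19/37) = +(37/19).
Reduce top mod 19: now compute (18/19).
Pull out 2: since 19 ≡ 3 (mod 8), (2/19) = -1.
Reciprocity: 9 ≡ 1 and 19 ≡ 3 (mod 4), so (9/19) = +(19/9).
Reduce top mod 9: now compute (1/9).
Reached (1/9) = 1. Collecting the sign flips along the way, the symbol is +1.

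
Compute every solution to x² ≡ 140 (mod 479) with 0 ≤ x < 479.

Since 479 ≡ 3 (mod 4), a square root of 140 is 140^((479+1)/4) = 140^120 mod 479.
Repeated squaring: 140^2≡440, 140^4≡84, 140^8≡350, 140^16≡355, 140^32≡48, 140^64≡388 (mod 479).
140^120 = 140^(64+32+16+8) ≡ 244 (mod 479).
Check: 244² = 59536 ≡ 140 (mod 479). The two roots are 235 and 244.

235, 244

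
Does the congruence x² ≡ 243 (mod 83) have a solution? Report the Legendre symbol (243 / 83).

First reduce: 243 ≡ 77 (mod 83).
Reciprocity: 77 ≡ 1 and 83 ≡ 3 (mod 4), so (77/83) = +(83/77).
Reduce top mod 77: now compute (6/77).
Pull out 2: since 77 ≡ 5 (mod 8), (2/77) = -1.
Reciprocity: 3 ≡ 3 and 77 ≡ 1 (mod 4), so (3/77) = +(77/3).
Reduce top mod 3: now compute (2/3).
Pull out 2: since 3 ≡ 3 (mod 8), (2/3) = -1.
Reached (1/3) = 1. Collecting the sign flips along the way, the symbol is +1.

1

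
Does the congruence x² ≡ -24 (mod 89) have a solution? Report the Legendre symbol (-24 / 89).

Euler's criterion: (-24/89) ≡ 65^44 (mod 89).
65^2 ≡ 42 (mod 89)
65^4 ≡ 73 (mod 89)
65^8 ≡ 78 (mod 89)
65^16 ≡ 32 (mod 89)
65^32 ≡ 45 (mod 89)
65^44 = 65^(32+8+4) ≡ 88 (mod 89).
Result is 88 ≡ −1, so (-24/89) = −1.

-1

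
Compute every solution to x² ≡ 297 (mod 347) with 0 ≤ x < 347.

Since 347 ≡ 3 (mod 4), a square root of 297 is 297^((347+1)/4) = 297^87 mod 347.
Repeated squaring: 297^2≡71, 297^4≡183, 297^8≡177, 297^16≡99, 297^32≡85, 297^64≡285 (mod 347).
297^87 = 297^(64+16+4+2+1) ≡ 159 (mod 347).
Check: 159² = 25281 ≡ 297 (mod 347). The two roots are 159 and 188.

159, 188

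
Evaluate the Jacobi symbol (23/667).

Reciprocity: 23 ≡ 3 and 667 ≡ 3 (mod 4), so (23/667) = −(667/23).
Reduce top mod 23: now compute (0/23).
Top reduces to 0: gcd > 1, so the symbol is 0.

0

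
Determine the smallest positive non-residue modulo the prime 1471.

(2/1471) = +1, so 2 is a residue.
(3/1471) = −1, so 3 is the smallest positive non-residue mod 1471.

3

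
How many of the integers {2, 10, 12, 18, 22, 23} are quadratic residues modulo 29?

(2/29) = -1 → non-residue.
(10/29) = -1 → non-residue.
(12/29) = -1 → non-residue.
(18/29) = -1 → non-residue.
(22/29) = +1 → QR.
(23/29) = +1 → QR.
Total quadratic residues among the 6: 2.

2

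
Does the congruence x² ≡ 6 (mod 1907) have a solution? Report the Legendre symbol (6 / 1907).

Pull out 2: since 1907 ≡ 3 (mod 8), (2/1907) = -1.
Reciprocity: 3 ≡ 3 and 1907 ≡ 3 (mod 4), so (3/1907) = −(1907/3).
Reduce top mod 3: now compute (2/3).
Pull out 2: since 3 ≡ 3 (mod 8), (2/3) = -1.
Reached (1/3) = 1. Collecting the sign flips along the way, the symbol is -1.

-1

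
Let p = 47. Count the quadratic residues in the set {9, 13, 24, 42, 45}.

3

(9/47) = +1 → QR.
(13/47) = -1 → non-residue.
(24/47) = +1 → QR.
(42/47) = +1 → QR.
(45/47) = -1 → non-residue.
Total quadratic residues among the 5: 3.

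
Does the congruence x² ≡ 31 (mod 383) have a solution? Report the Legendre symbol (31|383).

1

Reciprocity: 31 ≡ 3 and 383 ≡ 3 (mod 4), so (31/383) = −(383/31).
Reduce top mod 31: now compute (11/31).
Reciprocity: 11 ≡ 3 and 31 ≡ 3 (mod 4), so (11/31) = −(31/11).
Reduce top mod 11: now compute (9/11).
Reciprocity: 9 ≡ 1 and 11 ≡ 3 (mod 4), so (9/11) = +(11/9).
Reduce top mod 9: now compute (2/9).
Pull out 2: since 9 ≡ 1 (mod 8), (2/9) = +1.
Reached (1/9) = 1. Collecting the sign flips along the way, the symbol is +1.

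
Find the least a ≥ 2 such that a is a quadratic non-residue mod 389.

(2/389) = −1, so 2 is the smallest positive non-residue mod 389.

2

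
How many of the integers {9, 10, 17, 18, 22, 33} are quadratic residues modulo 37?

(9/37) = +1 → QR.
(10/37) = +1 → QR.
(17/37) = -1 → non-residue.
(18/37) = -1 → non-residue.
(22/37) = -1 → non-residue.
(33/37) = +1 → QR.
Total quadratic residues among the 6: 3.

3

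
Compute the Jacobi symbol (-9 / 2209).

First reduce: -9 ≡ 2200 (mod 2209).
Pull out 2^3: since 2209 ≡ 1 (mod 8), (2/2209) = +1, so (2/2209)^3 = +1.
Reciprocity: 275 ≡ 3 and 2209 ≡ 1 (mod 4), so (275/2209) = +(2209/275).
Reduce top mod 275: now compute (9/275).
Reciprocity: 9 ≡ 1 and 275 ≡ 3 (mod 4), so (9/275) = +(275/9).
Reduce top mod 9: now compute (5/9).
Reciprocity: 5 ≡ 1 and 9 ≡ 1 (mod 4), so (5/9) = +(9/5).
Reduce top mod 5: now compute (4/5).
Pull out 2^2: since 5 ≡ 5 (mod 8), (2/5) = -1, so (2/5)^2 = +1.
Reached (1/5) = 1. Collecting the sign flips along the way, the symbol is +1.

1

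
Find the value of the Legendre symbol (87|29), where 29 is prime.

First reduce: 87 ≡ 0 (mod 29).
Top reduces to 0: gcd > 1, so the symbol is 0.

0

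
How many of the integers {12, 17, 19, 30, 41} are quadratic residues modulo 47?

(12/47) = +1 → QR.
(17/47) = +1 → QR.
(19/47) = -1 → non-residue.
(30/47) = -1 → non-residue.
(41/47) = -1 → non-residue.
Total quadratic residues among the 5: 2.

2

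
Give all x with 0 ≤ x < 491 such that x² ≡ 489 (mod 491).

Since 491 ≡ 3 (mod 4), a square root of 489 is 489^((491+1)/4) = 489^123 mod 491.
Repeated squaring: 489^2≡4, 489^4≡16, 489^8≡256, 489^16≡233, 489^32≡279, 489^64≡263 (mod 491).
489^123 = 489^(64+32+16+8+2+1) ≡ 94 (mod 491).
Check: 94² = 8836 ≡ 489 (mod 491). The two roots are 94 and 397.

94, 397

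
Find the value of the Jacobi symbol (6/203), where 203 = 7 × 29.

Pull out 2: since 203 ≡ 3 (mod 8), (2/203) = -1.
Reciprocity: 3 ≡ 3 and 203 ≡ 3 (mod 4), so (3/203) = −(203/3).
Reduce top mod 3: now compute (2/3).
Pull out 2: since 3 ≡ 3 (mod 8), (2/3) = -1.
Reached (1/3) = 1. Collecting the sign flips along the way, the symbol is -1.

-1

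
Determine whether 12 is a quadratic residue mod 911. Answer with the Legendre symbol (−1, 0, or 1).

Pull out 2^2: since 911 ≡ 7 (mod 8), (2/911) = +1, so (2/911)^2 = +1.
Reciprocity: 3 ≡ 3 and 911 ≡ 3 (mod 4), so (3/911) = −(911/3).
Reduce top mod 3: now compute (2/3).
Pull out 2: since 3 ≡ 3 (mod 8), (2/3) = -1.
Reached (1/3) = 1. Collecting the sign flips along the way, the symbol is +1.

1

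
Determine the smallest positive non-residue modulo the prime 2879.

(2/2879) = +1, so 2 is a residue.
(3/2879) = +1, so 3 is a residue.
(4/2879) = +1, so 4 is a residue.
(5/2879) = +1, so 5 is a residue.
(6/2879) = +1, so 6 is a residue.
(7/2879) = −1, so 7 is the smallest positive non-residue mod 2879.

7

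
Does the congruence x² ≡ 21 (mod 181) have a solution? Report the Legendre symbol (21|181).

Reciprocity: 21 ≡ 1 and 181 ≡ 1 (mod 4), so (21/181) = +(181/21).
Reduce top mod 21: now compute (13/21).
Reciprocity: 13 ≡ 1 and 21 ≡ 1 (mod 4), so (13/21) = +(21/13).
Reduce top mod 13: now compute (8/13).
Pull out 2^3: since 13 ≡ 5 (mod 8), (2/13) = -1, so (2/13)^3 = -1.
Reached (1/13) = 1. Collecting the sign flips along the way, the symbol is -1.

-1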